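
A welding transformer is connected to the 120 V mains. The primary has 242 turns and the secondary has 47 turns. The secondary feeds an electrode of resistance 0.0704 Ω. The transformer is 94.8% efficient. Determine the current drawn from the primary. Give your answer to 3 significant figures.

V_s = 120 × 47/242 = 23.306 V.
I_s = V_s/R = 23.306/0.0704 = 331.05 A.
P_out = V_s I_s = 23.306 × 331.05 = 7715.3 W.
P_in = P_out/η = 7715.3/0.948 = 8138.5 W.
I_p = P_in/V_p = 8138.5/120 = 67.8 A.

I_p ≈ 67.8 A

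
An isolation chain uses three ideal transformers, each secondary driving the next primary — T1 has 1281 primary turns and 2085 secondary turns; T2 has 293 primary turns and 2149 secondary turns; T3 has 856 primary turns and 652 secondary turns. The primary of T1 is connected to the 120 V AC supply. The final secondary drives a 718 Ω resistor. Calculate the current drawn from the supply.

I_supply ≈ 13.8 A

After T1: V = 120.00 × 2085/1281 = 195.32 V.
After T2: V = 195.32 × 2149/293 = 1432.5 V.
After T3: V = 1432.5 × 652/856 = 1091.1 V.
I_load = 1091.1/718 = 1.5197 A, so P_out = 1091.1 × 1.5197 = 1658.2 W.
All ideal ⇒ P_in = P_out, so I_supply = 1658.2/120 = 13.8 A.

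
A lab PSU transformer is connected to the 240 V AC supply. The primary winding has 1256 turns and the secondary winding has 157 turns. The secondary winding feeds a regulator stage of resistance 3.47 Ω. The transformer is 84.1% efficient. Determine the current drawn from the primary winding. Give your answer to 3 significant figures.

V_s = 240 × 157/1256 = 30.000 V.
I_s = V_s/R = 30.000/3.47 = 8.6455 A.
P_out = V_s I_s = 30.000 × 8.6455 = 259.37 W.
P_in = P_out/η = 259.37/0.841 = 308.40 W.
I_p = P_in/V_p = 308.40/240 = 1.29 A.

I_p ≈ 1.29 A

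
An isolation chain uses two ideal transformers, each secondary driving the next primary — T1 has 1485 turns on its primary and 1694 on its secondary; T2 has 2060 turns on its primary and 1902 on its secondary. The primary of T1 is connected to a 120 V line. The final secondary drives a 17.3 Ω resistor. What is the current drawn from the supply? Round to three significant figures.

I_supply ≈ 7.69 A

Secondary of T1: V = 120.00 × 1694/1485 = 136.89 V.
Secondary of T2: V = 136.89 × 1902/2060 = 126.39 V.
I_load = 126.39/17.3 = 7.3058 A, so P_out = 126.39 × 7.3058 = 923.37 W.
All ideal ⇒ P_in = P_out, so I_supply = 923.37/120 = 7.69 A.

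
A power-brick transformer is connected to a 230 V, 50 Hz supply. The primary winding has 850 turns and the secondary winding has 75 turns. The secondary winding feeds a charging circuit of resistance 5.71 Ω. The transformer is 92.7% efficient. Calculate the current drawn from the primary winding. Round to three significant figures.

V_s = 230 × 75/850 = 20.294 V.
I_s = V_s/R = 20.294/5.71 = 3.5541 A.
P_out = V_s I_s = 20.294 × 3.5541 = 72.128 W.
P_in = P_out/η = 72.128/0.927 = 77.808 W.
I_p = P_in/V_p = 77.808/230 = 0.338 A.

I_p ≈ 0.338 A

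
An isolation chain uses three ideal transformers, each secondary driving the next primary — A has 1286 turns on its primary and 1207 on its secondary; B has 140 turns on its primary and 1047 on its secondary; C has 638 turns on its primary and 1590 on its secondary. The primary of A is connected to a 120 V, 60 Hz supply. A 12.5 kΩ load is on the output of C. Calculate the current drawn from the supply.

I_supply ≈ 2.94 A

Secondary of A: V = 120.00 × 1207/1286 = 112.63 V.
Secondary of B: V = 112.63 × 1047/140 = 842.30 V.
Secondary of C: V = 842.30 × 1590/638 = 2099.1 V.
I_load = 2099.1/12500 = 0.16793 A, so P_out = 2099.1 × 0.16793 = 352.51 W.
All ideal ⇒ P_in = P_out, so I_supply = 352.51/120 = 2.94 A.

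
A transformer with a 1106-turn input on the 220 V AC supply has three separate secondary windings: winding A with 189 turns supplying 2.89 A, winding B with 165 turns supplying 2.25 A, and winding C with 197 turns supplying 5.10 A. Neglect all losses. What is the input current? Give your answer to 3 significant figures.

I_in ≈ 1.74 A

V_A = 220 × 189/1106 = 37.595 V; V_B = 220 × 165/1106 = 32.821 V; V_C = 220 × 197/1106 = 39.186 V.
P_out = V_A I_A + V_B I_B + V_C I_C = 37.595×2.89 + 32.821×2.25 + 39.186×5.10 = 108.65 + 73.847 + 199.85 = 382.35 W.
Ideal ⇒ P_in = P_out, so I_in = P_out/V_in = 382.35/220 = 1.74 A.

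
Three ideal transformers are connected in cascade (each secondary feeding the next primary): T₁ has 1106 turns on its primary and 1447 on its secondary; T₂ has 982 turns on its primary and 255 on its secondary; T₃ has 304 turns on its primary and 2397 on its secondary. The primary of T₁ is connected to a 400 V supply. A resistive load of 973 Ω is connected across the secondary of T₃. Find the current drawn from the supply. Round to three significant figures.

After T₁: V = 400.00 × 1447/1106 = 523.33 V.
After T₂: V = 523.33 × 255/982 = 135.89 V.
After T₃: V = 135.89 × 2397/304 = 1071.5 V.
I_load = 1071.5/973 = 1.1012 A, so P_out = 1071.5 × 1.1012 = 1180.0 W.
All ideal ⇒ P_in = P_out, so I_supply = 1180.0/400 = 2.95 A.

I_supply ≈ 2.95 A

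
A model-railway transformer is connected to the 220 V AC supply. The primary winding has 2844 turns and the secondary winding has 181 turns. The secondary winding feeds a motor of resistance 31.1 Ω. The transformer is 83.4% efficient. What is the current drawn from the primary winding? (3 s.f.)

V_s = 220 × 181/2844 = 14.001 V.
I_s = V_s/R = 14.001/31.1 = 0.45021 A.
P_out = V_s I_s = 14.001 × 0.45021 = 6.3035 W.
P_in = P_out/η = 6.3035/0.834 = 7.5582 W.
I_p = P_in/V_p = 7.5582/220 = 0.0344 A.

I_p ≈ 0.0344 A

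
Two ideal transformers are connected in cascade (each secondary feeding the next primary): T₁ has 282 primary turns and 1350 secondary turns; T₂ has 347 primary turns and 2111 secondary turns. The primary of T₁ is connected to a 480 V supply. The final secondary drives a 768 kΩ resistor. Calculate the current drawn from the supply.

I_supply ≈ 0.530 A

After T₁: V = 480.00 × 1350/282 = 2297.9 V.
After T₂: V = 2297.9 × 2111/347 = 13979 V.
I_load = 13979/768000 = 0.018202 A, so P_out = 13979 × 0.018202 = 254.45 W.
All ideal ⇒ P_in = P_out, so I_supply = 254.45/480 = 0.530 A.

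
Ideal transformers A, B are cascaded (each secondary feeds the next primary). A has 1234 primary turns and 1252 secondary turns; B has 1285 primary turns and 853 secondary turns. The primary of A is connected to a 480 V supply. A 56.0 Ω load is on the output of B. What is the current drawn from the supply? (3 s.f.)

I_supply ≈ 3.89 A

After A: V = 480.00 × 1252/1234 = 487.00 V.
After B: V = 487.00 × 853/1285 = 323.28 V.
I_load = 323.28/56.0 = 5.7728 A, so P_out = 323.28 × 5.7728 = 1866.2 W.
All ideal ⇒ P_in = P_out, so I_supply = 1866.2/480 = 3.89 A.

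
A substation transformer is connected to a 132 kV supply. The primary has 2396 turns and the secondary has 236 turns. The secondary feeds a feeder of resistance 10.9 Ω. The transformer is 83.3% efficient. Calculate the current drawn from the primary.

I_p ≈ 141 A

V_s = 132000 × 236/2396 = 13002 V.
I_s = V_s/R = 13002/10.9 = 1192.8 A.
P_out = V_s I_s = 13002 × 1192.8 = 1.5509×10^7 W.
P_in = P_out/η = 1.5509×10^7/0.833 = 1.8618×10^7 W.
I_p = P_in/V_p = 1.8618×10^7/132000 = 141 A.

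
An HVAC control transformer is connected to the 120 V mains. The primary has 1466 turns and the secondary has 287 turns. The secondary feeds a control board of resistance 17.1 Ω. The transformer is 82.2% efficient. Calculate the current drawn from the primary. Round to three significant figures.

V_s = 120 × 287/1466 = 23.492 V.
I_s = V_s/R = 23.492/17.1 = 1.3738 A.
P_out = V_s I_s = 23.492 × 1.3738 = 32.275 W.
P_in = P_out/η = 32.275/0.822 = 39.264 W.
I_p = P_in/V_p = 39.264/120 = 0.327 A.

I_p ≈ 0.327 A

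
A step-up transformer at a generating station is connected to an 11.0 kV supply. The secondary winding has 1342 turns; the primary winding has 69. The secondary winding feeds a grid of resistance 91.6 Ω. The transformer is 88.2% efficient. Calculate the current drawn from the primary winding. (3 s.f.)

I_p ≈ 51500 A

V_s = 11000 × 1342/69 = 213940 V.
I_s = V_s/R = 213940/91.6 = 2335.6 A.
P_out = V_s I_s = 213940 × 2335.6 = 4.9969×10^8 W.
P_in = P_out/η = 4.9969×10^8/0.882 = 5.6654×10^8 W.
I_p = P_in/V_p = 5.6654×10^8/11000 = 51500 A.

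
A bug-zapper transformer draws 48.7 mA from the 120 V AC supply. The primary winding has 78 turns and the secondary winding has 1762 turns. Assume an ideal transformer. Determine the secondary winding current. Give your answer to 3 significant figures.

I_s ≈ 0.00216 A

I_s/I_p = N_p/N_s, so I_s = 0.0487 × 78/1762 = 0.00216 A.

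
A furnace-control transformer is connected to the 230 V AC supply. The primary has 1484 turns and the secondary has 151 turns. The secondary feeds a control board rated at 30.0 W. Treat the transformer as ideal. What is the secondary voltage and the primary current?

V_s ≈ 23.4 V, I_p ≈ 0.130 A

V_s = V_p × N_s/N_p = 230 × 151/1484 = 23.403 V.
I_s = P/V_s = 30.0/23.403 = 1.2819 A.
I_p = I_s × N_s/N_p = 1.2819 × 151/1484 = 0.130 A.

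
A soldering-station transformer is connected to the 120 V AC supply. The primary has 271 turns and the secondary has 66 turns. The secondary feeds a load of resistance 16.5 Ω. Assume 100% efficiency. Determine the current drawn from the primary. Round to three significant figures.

I_p ≈ 0.431 A

V_s = V_p × N_s/N_p = 120 × 66/271 = 29.225 V.
I_s = V_s/R = 29.225/16.5 = 1.7712 A.
For an ideal transformer I_p N_p = I_s N_s, so I_p = 1.7712 × 66/271 = 0.431 A.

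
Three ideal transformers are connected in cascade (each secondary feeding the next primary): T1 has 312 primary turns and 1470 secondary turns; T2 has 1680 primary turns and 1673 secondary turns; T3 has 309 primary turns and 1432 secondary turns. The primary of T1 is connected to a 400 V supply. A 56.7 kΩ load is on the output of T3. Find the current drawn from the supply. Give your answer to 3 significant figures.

Secondary of T1: V = 400.00 × 1470/312 = 1884.6 V.
Secondary of T2: V = 1884.6 × 1673/1680 = 1876.8 V.
Secondary of T3: V = 1876.8 × 1432/309 = 8697.5 V.
I_load = 8697.5/56700 = 0.15339 A, so P_out = 8697.5 × 0.15339 = 1334.2 W.
All ideal ⇒ P_in = P_out, so I_supply = 1334.2/400 = 3.34 A.

I_supply ≈ 3.34 A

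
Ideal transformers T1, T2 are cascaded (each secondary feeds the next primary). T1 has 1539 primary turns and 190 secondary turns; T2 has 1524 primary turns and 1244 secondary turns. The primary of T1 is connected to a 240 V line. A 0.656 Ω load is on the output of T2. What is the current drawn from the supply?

After T1: V = 240.00 × 190/1539 = 29.630 V.
After T2: V = 29.630 × 1244/1524 = 24.186 V.
I_load = 24.186/0.656 = 36.869 A, so P_out = 24.186 × 36.869 = 891.70 W.
All ideal ⇒ P_in = P_out, so I_supply = 891.70/240 = 3.72 A.

I_supply ≈ 3.72 A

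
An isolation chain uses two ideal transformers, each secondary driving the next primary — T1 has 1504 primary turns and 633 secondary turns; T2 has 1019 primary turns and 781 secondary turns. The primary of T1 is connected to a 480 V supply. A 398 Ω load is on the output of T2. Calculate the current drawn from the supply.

I_supply ≈ 0.125 A

After T1: V = 480.00 × 633/1504 = 202.02 V.
After T2: V = 202.02 × 781/1019 = 154.84 V.
I_load = 154.84/398 = 0.38904 A, so P_out = 154.84 × 0.38904 = 60.237 W.
All ideal ⇒ P_in = P_out, so I_supply = 60.237/480 = 0.125 A.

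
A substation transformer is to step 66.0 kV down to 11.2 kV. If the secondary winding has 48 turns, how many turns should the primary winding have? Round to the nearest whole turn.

N_p/N_s = V_p/V_s, so N_p = 48 × 66000/11200 = 282.9 ≈ 283 turns.

N_p = 283 turns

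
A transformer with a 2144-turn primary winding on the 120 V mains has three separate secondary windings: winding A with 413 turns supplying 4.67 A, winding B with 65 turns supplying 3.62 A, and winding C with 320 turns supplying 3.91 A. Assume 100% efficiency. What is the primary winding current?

I_p ≈ 1.59 A

V_A = 120 × 413/2144 = 23.116 V; V_B = 120 × 65/2144 = 3.6381 V; V_C = 120 × 320/2144 = 17.910 V.
P_out = V_A I_A + V_B I_B + V_C I_C = 23.116×4.67 + 3.6381×3.62 + 17.910×3.91 = 107.95 + 13.170 + 70.030 = 191.15 W.
Ideal ⇒ P_in = P_out, so I_p = P_out/V_p = 191.15/120 = 1.59 A.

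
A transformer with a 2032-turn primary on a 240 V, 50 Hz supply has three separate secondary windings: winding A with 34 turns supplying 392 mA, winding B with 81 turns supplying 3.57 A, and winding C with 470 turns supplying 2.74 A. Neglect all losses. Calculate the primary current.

V_A = 240 × 34/2032 = 4.0157 V; V_B = 240 × 81/2032 = 9.5669 V; V_C = 240 × 470/2032 = 55.512 V.
P_out = V_A I_A + V_B I_B + V_C I_C = 4.0157×0.392 + 9.5669×3.57 + 55.512×2.74 = 1.5742 + 34.154 + 152.10 = 187.83 W.
Ideal ⇒ P_in = P_out, so I_p = P_out/V_p = 187.83/240 = 0.783 A.

I_p ≈ 0.783 A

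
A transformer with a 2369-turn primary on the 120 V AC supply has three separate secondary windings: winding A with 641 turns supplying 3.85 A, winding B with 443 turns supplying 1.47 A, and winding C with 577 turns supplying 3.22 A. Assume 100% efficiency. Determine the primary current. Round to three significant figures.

V_A = 120 × 641/2369 = 32.469 V; V_B = 120 × 443/2369 = 22.440 V; V_C = 120 × 577/2369 = 29.228 V.
P_out = V_A I_A + V_B I_B + V_C I_C = 32.469×3.85 + 22.440×1.47 + 29.228×3.22 = 125.01 + 32.987 + 94.113 = 252.11 W.
Ideal ⇒ P_in = P_out, so I_p = P_out/V_p = 252.11/120 = 2.10 A.

I_p ≈ 2.10 A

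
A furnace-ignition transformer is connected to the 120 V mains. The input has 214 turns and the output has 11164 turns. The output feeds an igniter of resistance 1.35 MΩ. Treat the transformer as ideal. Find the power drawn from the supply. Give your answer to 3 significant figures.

P ≈ 29.0 W

V_out = V_in × N_out/N_in = 120 × 11164/214 = 6260.2 V.
I_out = V_out/R = 6260.2/(1.35×10^6) = 0.0046372 A.
I_in = I_out × N_out/N_in = 0.0046372 × 11164/214 = 0.24191 A.
P = V_in I_in = 120 × 0.24191 = 29.0 W.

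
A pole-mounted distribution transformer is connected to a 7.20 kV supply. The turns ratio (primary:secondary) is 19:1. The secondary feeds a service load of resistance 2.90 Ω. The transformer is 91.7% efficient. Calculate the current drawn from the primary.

V_s = 7200 × 1/19 = 378.95 V.
I_s = V_s/R = 378.95/2.90 = 130.67 A.
P_out = V_s I_s = 378.95 × 130.67 = 49518 W.
P_in = P_out/η = 49518/0.917 = 54000 W.
I_p = P_in/V_p = 54000/7200 = 7.50 A.

I_p ≈ 7.50 A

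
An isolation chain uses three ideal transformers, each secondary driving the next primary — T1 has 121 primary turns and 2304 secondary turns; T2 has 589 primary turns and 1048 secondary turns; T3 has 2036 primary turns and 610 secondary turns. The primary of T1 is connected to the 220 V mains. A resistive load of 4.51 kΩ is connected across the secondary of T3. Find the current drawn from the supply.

I_supply ≈ 5.03 A

Secondary of T1: V = 220.00 × 2304/121 = 4189.1 V.
Secondary of T2: V = 4189.1 × 1048/589 = 7453.6 V.
Secondary of T3: V = 7453.6 × 610/2036 = 2233.1 V.
I_load = 2233.1/4510 = 0.49516 A, so P_out = 2233.1 × 0.49516 = 1105.8 W.
All ideal ⇒ P_in = P_out, so I_supply = 1105.8/220 = 5.03 A.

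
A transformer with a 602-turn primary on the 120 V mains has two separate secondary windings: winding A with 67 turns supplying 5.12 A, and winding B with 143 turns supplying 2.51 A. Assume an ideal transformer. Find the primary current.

I_p ≈ 1.17 A

V_A = 120 × 67/602 = 13.355 V; V_B = 120 × 143/602 = 28.505 V.
P_out = V_A I_A + V_B I_B = 13.355×5.12 + 28.505×2.51 = 68.380 + 71.548 = 139.93 W.
Ideal ⇒ P_in = P_out, so I_p = P_out/V_p = 139.93/120 = 1.17 A.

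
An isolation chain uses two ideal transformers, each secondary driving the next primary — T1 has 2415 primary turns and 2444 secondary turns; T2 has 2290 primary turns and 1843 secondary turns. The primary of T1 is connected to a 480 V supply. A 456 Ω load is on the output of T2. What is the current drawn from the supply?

After T1: V = 480.00 × 2444/2415 = 485.76 V.
After T2: V = 485.76 × 1843/2290 = 390.94 V.
I_load = 390.94/456 = 0.85733 A, so P_out = 390.94 × 0.85733 = 335.17 W.
All ideal ⇒ P_in = P_out, so I_supply = 335.17/480 = 0.698 A.

I_supply ≈ 0.698 A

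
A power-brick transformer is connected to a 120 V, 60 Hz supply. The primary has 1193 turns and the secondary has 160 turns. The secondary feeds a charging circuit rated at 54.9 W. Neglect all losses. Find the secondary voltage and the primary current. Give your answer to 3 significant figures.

V_s = V_p × N_s/N_p = 120 × 160/1193 = 16.094 V.
I_s = P/V_s = 54.9/16.094 = 3.4112 A.
I_p = I_s × N_s/N_p = 3.4112 × 160/1193 = 0.458 A.

V_s ≈ 16.1 V, I_p ≈ 0.458 A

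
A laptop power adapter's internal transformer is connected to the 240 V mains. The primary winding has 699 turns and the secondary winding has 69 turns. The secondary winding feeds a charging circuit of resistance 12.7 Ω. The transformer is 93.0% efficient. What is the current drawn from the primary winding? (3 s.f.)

I_p ≈ 0.198 A

V_s = 240 × 69/699 = 23.691 V.
I_s = V_s/R = 23.691/12.7 = 1.8654 A.
P_out = V_s I_s = 23.691 × 1.8654 = 44.194 W.
P_in = P_out/η = 44.194/0.930 = 47.520 W.
I_p = P_in/V_p = 47.520/240 = 0.198 A.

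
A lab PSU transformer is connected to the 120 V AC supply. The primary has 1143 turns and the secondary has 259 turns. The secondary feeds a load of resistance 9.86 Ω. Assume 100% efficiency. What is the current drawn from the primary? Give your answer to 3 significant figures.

I_p ≈ 0.625 A

V_s = V_p × N_s/N_p = 120 × 259/1143 = 27.192 V.
I_s = V_s/R = 27.192/9.86 = 2.7578 A.
For an ideal transformer I_p N_p = I_s N_s, so I_p = 2.7578 × 259/1143 = 0.625 A.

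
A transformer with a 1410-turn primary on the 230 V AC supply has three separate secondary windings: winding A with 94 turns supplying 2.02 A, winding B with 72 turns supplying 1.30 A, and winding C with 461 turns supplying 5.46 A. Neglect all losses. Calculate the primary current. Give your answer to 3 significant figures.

I_p ≈ 1.99 A

V_A = 230 × 94/1410 = 15.333 V; V_B = 230 × 72/1410 = 11.745 V; V_C = 230 × 461/1410 = 75.199 V.
P_out = V_A I_A + V_B I_B + V_C I_C = 15.333×2.02 + 11.745×1.30 + 75.199×5.46 = 30.973 + 15.268 + 410.58 = 456.83 W.
Ideal ⇒ P_in = P_out, so I_p = P_out/V_p = 456.83/230 = 1.99 A.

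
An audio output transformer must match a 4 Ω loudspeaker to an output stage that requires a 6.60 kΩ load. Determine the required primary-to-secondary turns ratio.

N_p/N_s ≈ 40.6

Z_p/Z_s = (N_p/N_s)², so N_p/N_s = √(6600/4) = √1650 = 40.6.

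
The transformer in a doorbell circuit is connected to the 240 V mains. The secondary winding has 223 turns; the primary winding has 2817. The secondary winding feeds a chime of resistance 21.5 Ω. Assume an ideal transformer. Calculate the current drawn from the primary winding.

I_p ≈ 0.0700 A

V_s = V_p × N_s/N_p = 240 × 223/2817 = 18.999 V.
I_s = V_s/R = 18.999/21.5 = 0.88367 A.
For an ideal transformer I_p N_p = I_s N_s, so I_p = 0.88367 × 223/2817 = 0.0700 A.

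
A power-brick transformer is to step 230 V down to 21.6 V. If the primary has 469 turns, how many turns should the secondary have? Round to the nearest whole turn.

N_s = 44 turns

N_s/N_p = V_s/V_p, so N_s = 469 × 21.6/230 = 44.0 ≈ 44 turns.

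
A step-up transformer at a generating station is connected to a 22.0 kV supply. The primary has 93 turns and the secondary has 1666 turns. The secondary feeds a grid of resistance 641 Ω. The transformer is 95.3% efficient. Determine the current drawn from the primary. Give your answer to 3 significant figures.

V_s = 22000 × 1666/93 = 394110 V.
I_s = V_s/R = 394110/641 = 614.83 A.
P_out = V_s I_s = 394110 × 614.83 = 2.4231×10^8 W.
P_in = P_out/η = 2.4231×10^8/0.953 = 2.5426×10^8 W.
I_p = P_in/V_p = 2.5426×10^8/22000 = 11600 A.

I_p ≈ 11600 A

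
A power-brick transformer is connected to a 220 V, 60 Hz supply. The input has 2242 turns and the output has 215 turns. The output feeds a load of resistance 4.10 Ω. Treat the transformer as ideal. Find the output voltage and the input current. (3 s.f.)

V_out = V_in × N_out/N_in = 220 × 215/2242 = 21.097 V.
I_out = V_out/R = 21.097/4.10 = 5.1457 A.
I_in = I_out × N_out/N_in = 5.1457 × 215/2242 = 0.493 A.

V_out ≈ 21.1 V, I_in ≈ 0.493 A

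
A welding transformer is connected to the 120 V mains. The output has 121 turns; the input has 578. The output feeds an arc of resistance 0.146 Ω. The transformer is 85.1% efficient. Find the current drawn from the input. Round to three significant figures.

V_out = 120 × 121/578 = 25.121 V.
I_out = V_out/R = 25.121/0.146 = 172.06 A.
P_out = V_out I_out = 25.121 × 172.06 = 4322.4 W.
P_in = P_out/η = 4322.4/0.851 = 5079.2 W.
I_in = P_in/V_in = 5079.2/120 = 42.3 A.

I_in ≈ 42.3 A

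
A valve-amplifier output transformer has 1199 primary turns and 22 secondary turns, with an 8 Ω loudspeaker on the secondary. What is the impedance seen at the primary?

Z_p = (N_p/N_s)² × Z_s = (1199/22)² × 8 = 23800 Ω.

Z_p ≈ 23800 Ω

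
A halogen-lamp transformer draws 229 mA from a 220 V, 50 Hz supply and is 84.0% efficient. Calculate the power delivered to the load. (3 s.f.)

P_out ≈ 42.3 W

P_in = V_p I_p = 220 × 0.229 = 50.380 W.
P_out = η P_in = 0.840 × 50.380 = 42.3 W.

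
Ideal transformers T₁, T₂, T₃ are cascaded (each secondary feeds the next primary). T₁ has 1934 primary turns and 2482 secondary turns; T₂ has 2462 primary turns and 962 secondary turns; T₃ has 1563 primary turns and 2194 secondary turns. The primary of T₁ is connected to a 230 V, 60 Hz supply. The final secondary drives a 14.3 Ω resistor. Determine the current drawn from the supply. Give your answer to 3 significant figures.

I_supply ≈ 7.97 A

After T₁: V = 230.00 × 2482/1934 = 295.17 V.
After T₂: V = 295.17 × 962/2462 = 115.33 V.
After T₃: V = 115.33 × 2194/1563 = 161.90 V.
I_load = 161.90/14.3 = 11.321 A, so P_out = 161.90 × 11.321 = 1832.9 W.
All ideal ⇒ P_in = P_out, so I_supply = 1832.9/230 = 7.97 A.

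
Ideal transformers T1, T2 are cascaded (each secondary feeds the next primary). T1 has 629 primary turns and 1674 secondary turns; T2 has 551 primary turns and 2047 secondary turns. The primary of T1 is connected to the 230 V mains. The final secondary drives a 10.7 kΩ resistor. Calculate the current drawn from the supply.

I_supply ≈ 2.10 A

After T1: V = 230.00 × 1674/629 = 612.11 V.
After T2: V = 612.11 × 2047/551 = 2274.0 V.
I_load = 2274.0/10700 = 0.21253 A, so P_out = 2274.0 × 0.21253 = 483.30 W.
All ideal ⇒ P_in = P_out, so I_supply = 483.30/230 = 2.10 A.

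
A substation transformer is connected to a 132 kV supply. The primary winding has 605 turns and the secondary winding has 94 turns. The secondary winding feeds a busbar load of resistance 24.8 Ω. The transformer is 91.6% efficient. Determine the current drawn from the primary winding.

V_s = 132000 × 94/605 = 20509 V.
I_s = V_s/R = 20509/24.8 = 826.98 A.
P_out = V_s I_s = 20509 × 826.98 = 1.6961×10^7 W.
P_in = P_out/η = 1.6961×10^7/0.916 = 1.8516×10^7 W.
I_p = P_in/V_p = 1.8516×10^7/132000 = 140 A.

I_p ≈ 140 A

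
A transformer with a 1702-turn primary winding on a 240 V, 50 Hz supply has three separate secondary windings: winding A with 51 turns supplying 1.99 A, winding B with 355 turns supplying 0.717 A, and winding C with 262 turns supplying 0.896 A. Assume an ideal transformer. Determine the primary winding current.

V_A = 240 × 51/1702 = 7.1915 V; V_B = 240 × 355/1702 = 50.059 V; V_C = 240 × 262/1702 = 36.945 V.
P_out = V_A I_A + V_B I_B + V_C I_C = 7.1915×1.99 + 50.059×0.717 + 36.945×0.896 = 14.311 + 35.892 + 33.103 = 83.306 W.
Ideal ⇒ P_in = P_out, so I_p = P_out/V_p = 83.306/240 = 0.347 A.

I_p ≈ 0.347 A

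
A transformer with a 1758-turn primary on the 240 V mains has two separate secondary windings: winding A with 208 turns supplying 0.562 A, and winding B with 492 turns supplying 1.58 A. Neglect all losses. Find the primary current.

V_A = 240 × 208/1758 = 28.396 V; V_B = 240 × 492/1758 = 67.167 V.
P_out = V_A I_A + V_B I_B = 28.396×0.562 + 67.167×1.58 = 15.958 + 106.12 = 122.08 W.
Ideal ⇒ P_in = P_out, so I_p = P_out/V_p = 122.08/240 = 0.509 A.

I_p ≈ 0.509 A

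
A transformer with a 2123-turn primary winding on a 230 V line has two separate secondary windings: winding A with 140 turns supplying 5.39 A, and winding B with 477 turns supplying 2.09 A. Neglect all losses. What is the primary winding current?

I_p ≈ 0.825 A

V_A = 230 × 140/2123 = 15.167 V; V_B = 230 × 477/2123 = 51.677 V.
P_out = V_A I_A + V_B I_B = 15.167×5.39 + 51.677×2.09 = 81.751 + 108.00 = 189.76 W.
Ideal ⇒ P_in = P_out, so I_p = P_out/V_p = 189.76/230 = 0.825 A.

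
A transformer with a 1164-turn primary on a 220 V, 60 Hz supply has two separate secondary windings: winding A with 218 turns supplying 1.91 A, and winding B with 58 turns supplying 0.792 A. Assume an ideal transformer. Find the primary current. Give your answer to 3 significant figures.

I_p ≈ 0.397 A

V_A = 220 × 218/1164 = 41.203 V; V_B = 220 × 58/1164 = 10.962 V.
P_out = V_A I_A + V_B I_B = 41.203×1.91 + 10.962×0.792 = 78.697 + 8.6821 = 87.379 W.
Ideal ⇒ P_in = P_out, so I_p = P_out/V_p = 87.379/220 = 0.397 A.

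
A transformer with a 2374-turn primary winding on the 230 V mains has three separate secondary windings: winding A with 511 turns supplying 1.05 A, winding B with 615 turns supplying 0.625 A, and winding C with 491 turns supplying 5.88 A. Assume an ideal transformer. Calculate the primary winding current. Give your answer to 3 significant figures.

V_A = 230 × 511/2374 = 49.507 V; V_B = 230 × 615/2374 = 59.583 V; V_C = 230 × 491/2374 = 47.570 V.
P_out = V_A I_A + V_B I_B + V_C I_C = 49.507×1.05 + 59.583×0.625 + 47.570×5.88 = 51.983 + 37.239 + 279.71 = 368.93 W.
Ideal ⇒ P_in = P_out, so I_p = P_out/V_p = 368.93/230 = 1.60 A.

I_p ≈ 1.60 A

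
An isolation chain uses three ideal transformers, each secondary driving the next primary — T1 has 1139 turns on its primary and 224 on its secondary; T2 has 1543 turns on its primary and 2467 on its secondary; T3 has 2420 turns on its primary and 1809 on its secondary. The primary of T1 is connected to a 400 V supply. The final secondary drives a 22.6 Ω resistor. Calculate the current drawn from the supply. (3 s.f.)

Secondary of T1: V = 400.00 × 224/1139 = 78.665 V.
Secondary of T2: V = 78.665 × 2467/1543 = 125.77 V.
Secondary of T3: V = 125.77 × 1809/2420 = 94.018 V.
I_load = 94.018/22.6 = 4.1601 A, so P_out = 94.018 × 4.1601 = 391.12 W.
All ideal ⇒ P_in = P_out, so I_supply = 391.12/400 = 0.978 A.

I_supply ≈ 0.978 A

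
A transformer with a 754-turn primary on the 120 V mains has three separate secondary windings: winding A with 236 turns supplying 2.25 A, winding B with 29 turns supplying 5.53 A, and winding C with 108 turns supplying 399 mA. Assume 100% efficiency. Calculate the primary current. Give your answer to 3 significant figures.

V_A = 120 × 236/754 = 37.560 V; V_B = 120 × 29/754 = 4.6154 V; V_C = 120 × 108/754 = 17.188 V.
P_out = V_A I_A + V_B I_B + V_C I_C = 37.560×2.25 + 4.6154×5.53 + 17.188×0.399 = 84.509 + 25.523 + 6.8581 = 116.89 W.
Ideal ⇒ P_in = P_out, so I_p = P_out/V_p = 116.89/120 = 0.974 A.

I_p ≈ 0.974 A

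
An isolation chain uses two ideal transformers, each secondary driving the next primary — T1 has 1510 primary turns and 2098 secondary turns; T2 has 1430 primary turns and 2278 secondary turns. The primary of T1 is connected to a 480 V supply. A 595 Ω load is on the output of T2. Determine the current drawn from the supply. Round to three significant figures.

After T1: V = 480.00 × 2098/1510 = 666.91 V.
After T2: V = 666.91 × 2278/1430 = 1062.4 V.
I_load = 1062.4/595 = 1.7855 A, so P_out = 1062.4 × 1.7855 = 1897.0 W.
All ideal ⇒ P_in = P_out, so I_supply = 1897.0/480 = 3.95 A.

I_supply ≈ 3.95 A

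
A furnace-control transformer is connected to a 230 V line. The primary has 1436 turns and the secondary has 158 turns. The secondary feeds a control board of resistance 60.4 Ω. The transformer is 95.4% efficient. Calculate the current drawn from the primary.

I_p ≈ 0.0483 A

V_s = 230 × 158/1436 = 25.306 V.
I_s = V_s/R = 25.306/60.4 = 0.41898 A.
P_out = V_s I_s = 25.306 × 0.41898 = 10.603 W.
P_in = P_out/η = 10.603/0.954 = 11.114 W.
I_p = P_in/V_p = 11.114/230 = 0.0483 A.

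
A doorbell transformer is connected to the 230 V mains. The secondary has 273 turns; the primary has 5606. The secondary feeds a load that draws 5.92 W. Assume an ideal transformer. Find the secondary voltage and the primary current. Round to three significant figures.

V_s ≈ 11.2 V, I_p ≈ 0.0257 A

V_s = V_p × N_s/N_p = 230 × 273/5606 = 11.200 V.
I_s = P/V_s = 5.92/11.200 = 0.52855 A.
I_p = I_s × N_s/N_p = 0.52855 × 273/5606 = 0.0257 A.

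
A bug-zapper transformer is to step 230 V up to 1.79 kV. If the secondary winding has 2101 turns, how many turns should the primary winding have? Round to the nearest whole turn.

N_p/N_s = V_p/V_s, so N_p = 2101 × 230/1790 = 270.0 ≈ 270 turns.

N_p = 270 turns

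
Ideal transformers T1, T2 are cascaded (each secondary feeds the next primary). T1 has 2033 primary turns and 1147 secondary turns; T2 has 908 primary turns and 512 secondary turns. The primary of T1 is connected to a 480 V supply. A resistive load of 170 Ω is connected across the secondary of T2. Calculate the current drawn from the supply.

I_supply ≈ 0.286 A

After T1: V = 480.00 × 1147/2033 = 270.81 V.
After T2: V = 270.81 × 512/908 = 152.70 V.
I_load = 152.70/170 = 0.89826 A, so P_out = 152.70 × 0.89826 = 137.17 W.
All ideal ⇒ P_in = P_out, so I_supply = 137.17/480 = 0.286 A.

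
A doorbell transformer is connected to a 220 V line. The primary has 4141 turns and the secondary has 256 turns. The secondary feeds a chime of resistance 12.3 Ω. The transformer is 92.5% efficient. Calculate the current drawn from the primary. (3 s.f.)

I_p ≈ 0.0739 A

V_s = 220 × 256/4141 = 13.601 V.
I_s = V_s/R = 13.601/12.3 = 1.1057 A.
P_out = V_s I_s = 13.601 × 1.1057 = 15.039 W.
P_in = P_out/η = 15.039/0.925 = 16.258 W.
I_p = P_in/V_p = 16.258/220 = 0.0739 A.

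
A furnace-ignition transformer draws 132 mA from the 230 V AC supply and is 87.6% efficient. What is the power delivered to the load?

P_out ≈ 26.6 W

P_in = V_p I_p = 230 × 0.132 = 30.360 W.
P_out = η P_in = 0.876 × 30.360 = 26.6 W.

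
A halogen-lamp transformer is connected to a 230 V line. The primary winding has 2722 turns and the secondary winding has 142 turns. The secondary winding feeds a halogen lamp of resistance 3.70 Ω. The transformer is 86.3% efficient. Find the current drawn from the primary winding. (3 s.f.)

I_p ≈ 0.196 A

V_s = 230 × 142/2722 = 11.999 V.
I_s = V_s/R = 11.999/3.70 = 3.2428 A.
P_out = V_s I_s = 11.999 × 3.2428 = 38.909 W.
P_in = P_out/η = 38.909/0.863 = 45.086 W.
I_p = P_in/V_p = 45.086/230 = 0.196 A.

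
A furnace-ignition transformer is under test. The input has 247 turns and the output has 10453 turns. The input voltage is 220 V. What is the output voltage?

V_out/V_in = N_out/N_in, so V_out = 220 × 10453/247 = 9310 V.

V_out ≈ 9310 V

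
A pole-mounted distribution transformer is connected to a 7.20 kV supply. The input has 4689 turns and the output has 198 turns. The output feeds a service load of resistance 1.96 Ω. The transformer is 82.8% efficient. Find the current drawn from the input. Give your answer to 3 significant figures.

I_in ≈ 7.91 A

V_out = 7200 × 198/4689 = 304.03 V.
I_out = V_out/R = 304.03/1.96 = 155.12 A.
P_out = V_out I_out = 304.03 × 155.12 = 47161 W.
P_in = P_out/η = 47161/0.828 = 56957 W.
I_in = P_in/V_in = 56957/7200 = 7.91 A.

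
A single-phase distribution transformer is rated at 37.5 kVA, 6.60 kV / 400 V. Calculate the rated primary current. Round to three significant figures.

I_p ≈ 5.68 A

I_p = S/V_p = 37500/6600 = 5.68 A.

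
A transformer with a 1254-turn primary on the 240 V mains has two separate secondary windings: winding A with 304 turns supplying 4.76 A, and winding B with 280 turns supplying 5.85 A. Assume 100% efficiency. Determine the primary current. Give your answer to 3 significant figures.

V_A = 240 × 304/1254 = 58.182 V; V_B = 240 × 280/1254 = 53.589 V.
P_out = V_A I_A + V_B I_B = 58.182×4.76 + 53.589×5.85 = 276.95 + 313.49 = 590.44 W.
Ideal ⇒ P_in = P_out, so I_p = P_out/V_p = 590.44/240 = 2.46 A.

I_p ≈ 2.46 A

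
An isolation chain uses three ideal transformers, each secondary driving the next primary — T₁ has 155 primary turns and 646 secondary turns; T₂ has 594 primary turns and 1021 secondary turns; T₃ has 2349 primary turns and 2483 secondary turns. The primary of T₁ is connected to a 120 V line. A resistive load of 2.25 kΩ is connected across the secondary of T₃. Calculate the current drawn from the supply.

I_supply ≈ 3.06 A

Secondary of T₁: V = 120.00 × 646/155 = 500.13 V.
Secondary of T₂: V = 500.13 × 1021/594 = 859.65 V.
Secondary of T₃: V = 859.65 × 2483/2349 = 908.69 V.
I_load = 908.69/2250 = 0.40386 A, so P_out = 908.69 × 0.40386 = 366.98 W.
All ideal ⇒ P_in = P_out, so I_supply = 366.98/120 = 3.06 A.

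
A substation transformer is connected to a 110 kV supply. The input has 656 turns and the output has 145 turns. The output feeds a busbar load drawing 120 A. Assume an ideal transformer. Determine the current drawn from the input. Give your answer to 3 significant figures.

For an ideal transformer I_in N_in = I_out N_out, so I_in = 120 × 145/656 = 26.5 A.

I_in ≈ 26.5 A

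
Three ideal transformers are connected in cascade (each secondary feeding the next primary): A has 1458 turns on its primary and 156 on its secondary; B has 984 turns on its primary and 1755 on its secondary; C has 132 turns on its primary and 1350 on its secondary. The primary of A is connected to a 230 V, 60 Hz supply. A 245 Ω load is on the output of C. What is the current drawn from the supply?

I_supply ≈ 3.58 A

After A: V = 230.00 × 156/1458 = 24.609 V.
After B: V = 24.609 × 1755/984 = 43.891 V.
After C: V = 43.891 × 1350/132 = 448.89 V.
I_load = 448.89/245 = 1.8322 A, so P_out = 448.89 × 1.8322 = 822.45 W.
All ideal ⇒ P_in = P_out, so I_supply = 822.45/230 = 3.58 A.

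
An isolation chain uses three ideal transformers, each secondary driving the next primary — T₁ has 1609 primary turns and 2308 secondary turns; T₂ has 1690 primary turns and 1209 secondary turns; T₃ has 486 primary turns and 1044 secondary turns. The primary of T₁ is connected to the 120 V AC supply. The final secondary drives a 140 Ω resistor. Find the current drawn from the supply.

I_supply ≈ 4.17 A

After T₁: V = 120.00 × 2308/1609 = 172.13 V.
After T₂: V = 172.13 × 1209/1690 = 123.14 V.
After T₃: V = 123.14 × 1044/486 = 264.52 V.
I_load = 264.52/140 = 1.8895 A, so P_out = 264.52 × 1.8895 = 499.81 W.
All ideal ⇒ P_in = P_out, so I_supply = 499.81/120 = 4.17 A.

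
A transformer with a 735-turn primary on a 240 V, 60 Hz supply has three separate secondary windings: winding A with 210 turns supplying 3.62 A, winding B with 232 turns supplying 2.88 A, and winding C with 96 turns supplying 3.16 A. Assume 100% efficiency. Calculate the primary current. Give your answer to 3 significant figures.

I_p ≈ 2.36 A

V_A = 240 × 210/735 = 68.571 V; V_B = 240 × 232/735 = 75.755 V; V_C = 240 × 96/735 = 31.347 V.
P_out = V_A I_A + V_B I_B + V_C I_C = 68.571×3.62 + 75.755×2.88 + 31.347×3.16 = 248.23 + 218.17 + 99.056 = 565.46 W.
Ideal ⇒ P_in = P_out, so I_p = P_out/V_p = 565.46/240 = 2.36 A.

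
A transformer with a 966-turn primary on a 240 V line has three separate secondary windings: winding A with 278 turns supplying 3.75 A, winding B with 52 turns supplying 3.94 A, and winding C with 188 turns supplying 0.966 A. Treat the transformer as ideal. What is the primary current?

V_A = 240 × 278/966 = 69.068 V; V_B = 240 × 52/966 = 12.919 V; V_C = 240 × 188/966 = 46.708 V.
P_out = V_A I_A + V_B I_B + V_C I_C = 69.068×3.75 + 12.919×3.94 + 46.708×0.966 = 259.01 + 50.902 + 45.120 = 355.03 W.
Ideal ⇒ P_in = P_out, so I_p = P_out/V_p = 355.03/240 = 1.48 A.

I_p ≈ 1.48 A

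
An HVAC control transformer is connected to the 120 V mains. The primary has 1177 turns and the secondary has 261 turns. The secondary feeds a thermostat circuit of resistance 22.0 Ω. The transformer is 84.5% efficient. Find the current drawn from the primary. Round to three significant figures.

V_s = 120 × 261/1177 = 26.610 V.
I_s = V_s/R = 26.610/22.0 = 1.2095 A.
P_out = V_s I_s = 26.610 × 1.2095 = 32.186 W.
P_in = P_out/η = 32.186/0.845 = 38.090 W.
I_p = P_in/V_p = 38.090/120 = 0.317 A.

I_p ≈ 0.317 A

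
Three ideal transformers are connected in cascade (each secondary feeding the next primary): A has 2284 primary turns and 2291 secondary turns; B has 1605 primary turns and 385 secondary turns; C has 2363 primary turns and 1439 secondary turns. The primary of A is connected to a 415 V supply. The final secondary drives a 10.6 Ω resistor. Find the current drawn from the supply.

I_supply ≈ 0.841 A

Secondary of A: V = 415.00 × 2291/2284 = 416.27 V.
Secondary of B: V = 416.27 × 385/1605 = 99.853 V.
Secondary of C: V = 99.853 × 1439/2363 = 60.808 V.
I_load = 60.808/10.6 = 5.7366 A, so P_out = 60.808 × 5.7366 = 348.83 W.
All ideal ⇒ P_in = P_out, so I_supply = 348.83/415 = 0.841 A.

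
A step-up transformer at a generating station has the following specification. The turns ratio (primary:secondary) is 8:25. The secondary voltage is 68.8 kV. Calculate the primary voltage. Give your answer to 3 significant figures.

V_p/V_s = N_p/N_s, so V_p = 68800 × 8/25 = 22000 V.

V_p ≈ 22000 V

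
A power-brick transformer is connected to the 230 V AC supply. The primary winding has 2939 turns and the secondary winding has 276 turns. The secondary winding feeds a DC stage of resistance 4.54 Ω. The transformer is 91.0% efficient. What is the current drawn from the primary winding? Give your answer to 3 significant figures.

V_s = 230 × 276/2939 = 21.599 V.
I_s = V_s/R = 21.599/4.54 = 4.7575 A.
P_out = V_s I_s = 21.599 × 4.7575 = 102.76 W.
P_in = P_out/η = 102.76/0.910 = 112.92 W.
I_p = P_in/V_p = 112.92/230 = 0.491 A.

I_p ≈ 0.491 A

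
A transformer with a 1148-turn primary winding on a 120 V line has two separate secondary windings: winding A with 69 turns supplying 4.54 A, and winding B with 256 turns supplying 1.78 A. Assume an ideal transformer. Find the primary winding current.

I_p ≈ 0.670 A

V_A = 120 × 69/1148 = 7.2125 V; V_B = 120 × 256/1148 = 26.760 V.
P_out = V_A I_A + V_B I_B = 7.2125×4.54 + 26.760×1.78 = 32.745 + 47.632 = 80.377 W.
Ideal ⇒ P_in = P_out, so I_p = P_out/V_p = 80.377/120 = 0.670 A.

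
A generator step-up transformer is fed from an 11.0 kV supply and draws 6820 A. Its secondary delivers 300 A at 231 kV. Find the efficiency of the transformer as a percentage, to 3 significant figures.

η ≈ 92.4%

P_in = 11000 × 6820 = 7.50200×10^7 W.
P_out = 231000 × 300 = 6.93000×10^7 W.
η = P_out/P_in = 6.93000×10^7/(7.50200×10^7) = 0.924.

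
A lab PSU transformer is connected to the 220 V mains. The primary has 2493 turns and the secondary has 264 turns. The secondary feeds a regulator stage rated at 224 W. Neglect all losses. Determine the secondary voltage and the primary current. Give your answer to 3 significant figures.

V_s ≈ 23.3 V, I_p ≈ 1.02 A

V_s = V_p × N_s/N_p = 220 × 264/2493 = 23.297 V.
I_s = P/V_s = 224/23.297 = 9.6149 A.
I_p = I_s × N_s/N_p = 9.6149 × 264/2493 = 1.02 A.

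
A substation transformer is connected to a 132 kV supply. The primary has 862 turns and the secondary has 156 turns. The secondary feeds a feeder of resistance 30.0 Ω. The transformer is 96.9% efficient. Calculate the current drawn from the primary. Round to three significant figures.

I_p ≈ 149 A

V_s = 132000 × 156/862 = 23889 V.
I_s = V_s/R = 23889/30.0 = 796.29 A.
P_out = V_s I_s = 23889 × 796.29 = 1.9022×10^7 W.
P_in = P_out/η = 1.9022×10^7/0.969 = 1.9631×10^7 W.
I_p = P_in/V_p = 1.9631×10^7/132000 = 149 A.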